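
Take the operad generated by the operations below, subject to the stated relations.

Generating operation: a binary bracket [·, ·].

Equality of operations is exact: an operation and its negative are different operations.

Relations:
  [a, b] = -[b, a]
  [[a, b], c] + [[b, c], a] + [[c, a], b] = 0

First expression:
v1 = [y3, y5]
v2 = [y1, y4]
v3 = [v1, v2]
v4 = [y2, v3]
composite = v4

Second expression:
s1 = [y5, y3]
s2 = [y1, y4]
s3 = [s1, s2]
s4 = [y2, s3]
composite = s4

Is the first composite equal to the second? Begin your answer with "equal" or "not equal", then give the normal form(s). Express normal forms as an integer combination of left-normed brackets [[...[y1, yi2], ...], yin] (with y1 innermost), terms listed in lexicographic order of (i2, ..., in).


not equal: they reduce to [[[[y1, y4], y3], y5], y2] - [[[[y1, y4], y5], y3], y2] and -[[[[y1, y4], y3], y5], y2] + [[[[y1, y4], y5], y3], y2]

In normal form, the first expression is [[[[y1, y4], y3], y5], y2] - [[[[y1, y4], y5], y3], y2]
In normal form, the second expression is -[[[[y1, y4], y3], y5], y2] + [[[[y1, y4], y5], y3], y2]
They disagree, so not equal.


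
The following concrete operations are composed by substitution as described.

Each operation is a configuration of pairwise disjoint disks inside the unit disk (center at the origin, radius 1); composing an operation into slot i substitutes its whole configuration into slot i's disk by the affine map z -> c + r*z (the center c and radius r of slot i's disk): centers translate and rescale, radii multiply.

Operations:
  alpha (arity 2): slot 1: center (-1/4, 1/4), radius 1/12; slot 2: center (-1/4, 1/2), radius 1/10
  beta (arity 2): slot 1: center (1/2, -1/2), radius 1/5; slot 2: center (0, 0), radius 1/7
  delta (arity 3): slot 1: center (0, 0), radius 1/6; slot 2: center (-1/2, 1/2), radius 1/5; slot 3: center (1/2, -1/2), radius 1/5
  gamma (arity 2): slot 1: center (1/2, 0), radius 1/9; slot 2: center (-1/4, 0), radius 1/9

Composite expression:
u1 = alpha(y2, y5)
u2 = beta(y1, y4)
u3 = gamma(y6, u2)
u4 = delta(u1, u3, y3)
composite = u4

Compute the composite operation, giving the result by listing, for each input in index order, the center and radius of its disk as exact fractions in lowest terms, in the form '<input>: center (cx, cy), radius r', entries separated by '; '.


y1: center (-97/180, 22/45), radius 1/225; y2: center (-1/24, 1/24), radius 1/72; y3: center (1/2, -1/2), radius 1/5; y4: center (-11/20, 1/2), radius 1/315; y5: center (-1/24, 1/12), radius 1/60; y6: center (-2/5, 1/2), radius 1/45

Nesting under delta composes maps z -> c + r*z down each y-path.
y2 passes through 2 substitutions, ending at center (-1/24, 1/24), radius 1/72
y5 passes through 2 substitutions, ending at center (-1/24, 1/12), radius 1/60
y6 passes through 2 substitutions, ending at center (-2/5, 1/2), radius 1/45
y1 passes through 3 substitutions, ending at center (-97/180, 22/45), radius 1/225
y4 passes through 3 substitutions, ending at center (-11/20, 1/2), radius 1/315
y3 passes through 1 substitution, ending at center (1/2, -1/2), radius 1/5


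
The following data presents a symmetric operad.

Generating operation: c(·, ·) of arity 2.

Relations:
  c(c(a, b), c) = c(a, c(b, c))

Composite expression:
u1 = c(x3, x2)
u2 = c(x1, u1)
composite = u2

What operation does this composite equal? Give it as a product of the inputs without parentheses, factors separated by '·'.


Every regrouping of c is equal, so read the x-inputs in written order.
c(x3, x2) linearizes to x3 · x2
c(x1, c(x3, x2)) linearizes to x1 · x3 · x2

x1 · x3 · x2


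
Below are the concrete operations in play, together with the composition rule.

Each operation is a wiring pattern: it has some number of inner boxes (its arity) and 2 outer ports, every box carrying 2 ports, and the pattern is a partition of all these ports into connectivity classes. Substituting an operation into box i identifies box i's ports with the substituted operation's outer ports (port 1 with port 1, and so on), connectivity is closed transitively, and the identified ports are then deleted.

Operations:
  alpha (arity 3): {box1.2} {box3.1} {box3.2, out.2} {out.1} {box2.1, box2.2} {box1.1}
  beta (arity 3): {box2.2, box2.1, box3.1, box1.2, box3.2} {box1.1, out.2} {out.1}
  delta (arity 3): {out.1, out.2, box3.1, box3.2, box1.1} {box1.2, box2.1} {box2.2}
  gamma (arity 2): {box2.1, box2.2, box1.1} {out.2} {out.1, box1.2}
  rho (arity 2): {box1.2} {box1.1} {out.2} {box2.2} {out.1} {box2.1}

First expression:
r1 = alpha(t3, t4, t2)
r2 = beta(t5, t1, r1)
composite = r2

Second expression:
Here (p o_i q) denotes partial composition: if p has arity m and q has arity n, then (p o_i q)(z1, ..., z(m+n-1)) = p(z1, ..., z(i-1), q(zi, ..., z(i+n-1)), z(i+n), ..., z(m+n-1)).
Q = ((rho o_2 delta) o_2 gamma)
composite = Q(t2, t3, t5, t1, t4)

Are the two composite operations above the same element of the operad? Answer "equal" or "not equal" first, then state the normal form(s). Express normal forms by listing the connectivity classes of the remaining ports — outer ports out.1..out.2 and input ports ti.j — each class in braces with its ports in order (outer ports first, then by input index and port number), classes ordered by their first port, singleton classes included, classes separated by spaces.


not equal: they reduce to {out.1} {out.2, t5.1} {t1.1, t1.2, t2.2, t5.2} {t2.1} {t3.1} {t3.2} {t4.1, t4.2} and {out.1} {out.2} {t1.1} {t1.2} {t2.1} {t2.2} {t3.1, t5.1, t5.2} {t3.2, t4.1, t4.2}

In normal form, the first expression is {out.1} {out.2, t5.1} {t1.1, t1.2, t2.2, t5.2} {t2.1} {t3.1} {t3.2} {t4.1, t4.2}
In normal form, the second expression is {out.1} {out.2} {t1.1} {t1.2} {t2.1} {t2.2} {t3.1, t5.1, t5.2} {t3.2, t4.1, t4.2}
They disagree, so not equal.


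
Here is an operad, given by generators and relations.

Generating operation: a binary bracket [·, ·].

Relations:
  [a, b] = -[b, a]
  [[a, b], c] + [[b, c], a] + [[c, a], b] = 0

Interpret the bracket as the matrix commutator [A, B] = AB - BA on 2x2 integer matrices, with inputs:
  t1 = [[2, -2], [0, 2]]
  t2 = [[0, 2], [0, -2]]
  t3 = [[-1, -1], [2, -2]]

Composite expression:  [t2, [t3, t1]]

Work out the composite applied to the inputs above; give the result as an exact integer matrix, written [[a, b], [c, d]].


[[0, -20], [0, 0]]

[t3, t1] = [[4, -2], [0, -4]]
[t2, [t3, t1]] = [[0, -20], [0, 0]]


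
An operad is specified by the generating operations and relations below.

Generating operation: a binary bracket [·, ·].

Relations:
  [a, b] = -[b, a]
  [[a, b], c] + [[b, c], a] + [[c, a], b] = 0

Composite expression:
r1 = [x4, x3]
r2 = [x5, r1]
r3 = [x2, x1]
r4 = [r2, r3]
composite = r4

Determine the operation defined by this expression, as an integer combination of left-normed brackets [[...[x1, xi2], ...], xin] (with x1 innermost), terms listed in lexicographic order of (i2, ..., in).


[[[[x1, x2], x3], x4], x5] - [[[[x1, x2], x4], x3], x5] - [[[[x1, x2], x5], x3], x4] + [[[[x1, x2], x5], x4], x3]

A multilinear Lie element is pinned by x1-initial words (x1 innermost).
Composite bracket: [[x5, [x4, x3]], [x2, x1]]
Applying ab - ba throughout gives 16 signed words (2^4 = 16).
Coefficients come from the x1-initial words:
  word x1x2x3x4x5 has sign +1, contributing +[[[[x1, x2], x3], x4], x5]
  word x1x2x4x3x5 has sign -1, contributing -[[[[x1, x2], x4], x3], x5]
  word x1x2x5x3x4 has sign -1, contributing -[[[[x1, x2], x5], x3], x4]
  word x1x2x5x4x3 has sign +1, contributing +[[[[x1, x2], x5], x4], x3]


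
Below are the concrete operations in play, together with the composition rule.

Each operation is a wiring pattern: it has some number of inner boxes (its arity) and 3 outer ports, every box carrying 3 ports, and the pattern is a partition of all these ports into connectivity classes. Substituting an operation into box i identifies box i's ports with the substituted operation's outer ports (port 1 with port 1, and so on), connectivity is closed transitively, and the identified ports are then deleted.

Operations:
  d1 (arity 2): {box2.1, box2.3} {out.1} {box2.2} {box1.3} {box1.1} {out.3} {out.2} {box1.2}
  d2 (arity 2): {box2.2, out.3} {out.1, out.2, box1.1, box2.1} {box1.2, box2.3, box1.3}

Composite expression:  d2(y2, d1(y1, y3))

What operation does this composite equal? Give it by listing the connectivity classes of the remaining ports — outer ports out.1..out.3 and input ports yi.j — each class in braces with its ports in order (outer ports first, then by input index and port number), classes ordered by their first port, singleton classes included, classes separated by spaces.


{out.1, out.2, y2.1} {out.3} {y1.1} {y1.2} {y1.3} {y2.2, y2.3} {y3.1, y3.3} {y3.2}

Treat the ports identified at d2 as solder joints: merge, then drop.
d1 over (y1, y3) gives {out.1} {out.2} {out.3} {y1.1} {y1.2} {y1.3} {y3.1, y3.3} {y3.2}, out.j being that stage's outer ports
d2 over (y2, y1, y3) gives {out.1, out.2, y2.1} {out.3} {y1.1} {y1.2} {y1.3} {y2.2, y2.3} {y3.1, y3.3} {y3.2}, out.j being that stage's outer ports


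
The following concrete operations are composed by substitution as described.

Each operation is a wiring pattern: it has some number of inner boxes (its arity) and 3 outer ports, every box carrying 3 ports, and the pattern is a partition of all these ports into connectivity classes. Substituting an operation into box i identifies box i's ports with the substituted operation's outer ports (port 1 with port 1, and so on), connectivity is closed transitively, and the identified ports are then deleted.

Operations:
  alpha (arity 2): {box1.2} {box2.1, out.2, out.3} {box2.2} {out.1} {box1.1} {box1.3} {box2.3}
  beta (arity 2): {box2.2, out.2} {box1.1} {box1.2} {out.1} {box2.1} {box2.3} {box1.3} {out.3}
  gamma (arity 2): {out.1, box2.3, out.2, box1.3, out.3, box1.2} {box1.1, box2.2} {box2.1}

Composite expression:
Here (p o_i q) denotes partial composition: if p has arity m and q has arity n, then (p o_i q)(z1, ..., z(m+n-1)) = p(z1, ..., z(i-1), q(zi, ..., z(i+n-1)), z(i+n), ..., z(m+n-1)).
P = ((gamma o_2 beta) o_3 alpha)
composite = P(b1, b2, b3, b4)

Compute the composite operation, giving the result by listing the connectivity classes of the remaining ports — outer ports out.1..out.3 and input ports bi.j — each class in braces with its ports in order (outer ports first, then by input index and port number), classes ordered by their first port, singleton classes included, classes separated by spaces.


{out.1, out.2, out.3, b1.2, b1.3} {b1.1, b4.1} {b2.1} {b2.2} {b2.3} {b3.1} {b3.2} {b3.3} {b4.2} {b4.3}


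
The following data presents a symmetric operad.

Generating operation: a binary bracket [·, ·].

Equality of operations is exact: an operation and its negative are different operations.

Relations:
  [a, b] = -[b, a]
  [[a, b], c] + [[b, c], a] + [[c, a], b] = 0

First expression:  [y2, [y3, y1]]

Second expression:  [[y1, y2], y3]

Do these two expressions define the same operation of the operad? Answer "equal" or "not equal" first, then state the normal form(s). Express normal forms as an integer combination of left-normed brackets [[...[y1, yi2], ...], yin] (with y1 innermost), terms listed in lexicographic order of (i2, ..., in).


Normal form of the first expression: [[y1, y3], y2]
Normal form of the second expression: [[y1, y2], y3]
Distinct normal forms: not equal.

not equal: they reduce to [[y1, y3], y2] and [[y1, y2], y3]


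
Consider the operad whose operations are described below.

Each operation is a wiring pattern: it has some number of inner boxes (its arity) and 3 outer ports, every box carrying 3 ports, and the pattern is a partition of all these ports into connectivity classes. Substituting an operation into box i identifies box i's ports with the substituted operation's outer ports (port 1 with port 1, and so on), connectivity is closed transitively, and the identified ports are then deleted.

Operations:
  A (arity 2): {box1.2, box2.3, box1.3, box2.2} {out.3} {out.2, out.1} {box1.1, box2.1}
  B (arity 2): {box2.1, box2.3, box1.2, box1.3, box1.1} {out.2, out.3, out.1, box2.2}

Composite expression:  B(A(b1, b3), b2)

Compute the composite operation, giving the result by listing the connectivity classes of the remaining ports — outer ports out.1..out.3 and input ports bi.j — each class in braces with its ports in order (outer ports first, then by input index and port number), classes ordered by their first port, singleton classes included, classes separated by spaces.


{out.1, out.2, out.3, b2.2} {b1.1, b3.1} {b1.2, b1.3, b3.2, b3.3} {b2.1, b2.3}

Substituting into B glues patterns; closure does the rest.
the subtree at A composes to {out.1, out.2} {out.3} {b1.1, b3.1} {b1.2, b1.3, b3.2, b3.3} on (b1, b3); out.j = own outer ports
the subtree at B composes to {out.1, out.2, out.3, b2.2} {b1.1, b3.1} {b1.2, b1.3, b3.2, b3.3} {b2.1, b2.3} on (b1, b3, b2); out.j = own outer ports


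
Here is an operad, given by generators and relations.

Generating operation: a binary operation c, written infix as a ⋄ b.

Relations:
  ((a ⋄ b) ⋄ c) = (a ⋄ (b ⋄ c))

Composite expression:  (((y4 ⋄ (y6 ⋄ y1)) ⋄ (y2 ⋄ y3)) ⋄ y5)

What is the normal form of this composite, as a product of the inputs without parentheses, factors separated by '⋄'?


y4 ⋄ y6 ⋄ y1 ⋄ y2 ⋄ y3 ⋄ y5

Key point: c is associative — brackets drop, the y-order remains.
(y6 ⋄ y1) collapses to y6 ⋄ y1
(y4 ⋄ (y6 ⋄ y1)) collapses to y4 ⋄ y6 ⋄ y1
(y2 ⋄ y3) collapses to y2 ⋄ y3
((y4 ⋄ (y6 ⋄ y1)) ⋄ (y2 ⋄ y3)) collapses to y4 ⋄ y6 ⋄ y1 ⋄ y2 ⋄ y3
(((y4 ⋄ (y6 ⋄ y1)) ⋄ (y2 ⋄ y3)) ⋄ y5) collapses to y4 ⋄ y6 ⋄ y1 ⋄ y2 ⋄ y3 ⋄ y5


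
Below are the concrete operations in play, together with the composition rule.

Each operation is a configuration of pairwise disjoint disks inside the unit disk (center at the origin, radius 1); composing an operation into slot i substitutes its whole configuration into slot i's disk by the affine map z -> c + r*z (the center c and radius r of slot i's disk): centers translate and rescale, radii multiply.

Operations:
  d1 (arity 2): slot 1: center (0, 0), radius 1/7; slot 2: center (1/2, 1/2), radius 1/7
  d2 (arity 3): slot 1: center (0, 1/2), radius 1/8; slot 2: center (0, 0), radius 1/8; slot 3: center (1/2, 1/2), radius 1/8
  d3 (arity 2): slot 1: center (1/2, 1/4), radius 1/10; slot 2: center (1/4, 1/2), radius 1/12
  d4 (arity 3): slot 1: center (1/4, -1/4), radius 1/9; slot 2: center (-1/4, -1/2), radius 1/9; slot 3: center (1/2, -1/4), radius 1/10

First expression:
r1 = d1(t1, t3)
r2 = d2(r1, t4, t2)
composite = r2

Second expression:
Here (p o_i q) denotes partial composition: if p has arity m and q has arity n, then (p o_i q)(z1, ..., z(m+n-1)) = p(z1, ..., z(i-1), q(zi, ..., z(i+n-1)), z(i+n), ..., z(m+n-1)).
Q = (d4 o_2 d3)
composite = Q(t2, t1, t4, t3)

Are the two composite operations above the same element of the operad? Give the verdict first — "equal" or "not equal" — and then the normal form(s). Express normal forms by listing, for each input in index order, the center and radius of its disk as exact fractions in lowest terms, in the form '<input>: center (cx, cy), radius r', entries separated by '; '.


In normal form, the first expression is t1: center (0, 1/2), radius 1/56; t2: center (1/2, 1/2), radius 1/8; t3: center (1/16, 9/16), radius 1/56; t4: center (0, 0), radius 1/8
In normal form, the second expression is t1: center (-7/36, -17/36), radius 1/90; t2: center (1/4, -1/4), radius 1/9; t3: center (1/2, -1/4), radius 1/10; t4: center (-2/9, -4/9), radius 1/108
Different reductions; not equal.

not equal — first t1: center (0, 1/2), radius 1/56; t2: center (1/2, 1/2), radius 1/8; t3: center (1/16, 9/16), radius 1/56; t4: center (0, 0), radius 1/8, second t1: center (-7/36, -17/36), radius 1/90; t2: center (1/4, -1/4), radius 1/9; t3: center (1/2, -1/4), radius 1/10; t4: center (-2/9, -4/9), radius 1/108


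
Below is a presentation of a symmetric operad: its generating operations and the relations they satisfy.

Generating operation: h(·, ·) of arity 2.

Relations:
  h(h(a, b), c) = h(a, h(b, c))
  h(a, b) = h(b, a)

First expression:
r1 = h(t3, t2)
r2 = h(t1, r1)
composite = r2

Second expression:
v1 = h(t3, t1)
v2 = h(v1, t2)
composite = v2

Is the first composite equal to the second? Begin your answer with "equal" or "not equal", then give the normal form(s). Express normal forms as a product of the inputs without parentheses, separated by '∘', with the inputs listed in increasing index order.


equal — both sides give t1 ∘ t2 ∘ t3

The first expression, normalized: t1 ∘ t2 ∘ t3
The second expression, normalized: t1 ∘ t2 ∘ t3
The forms coincide; equal.


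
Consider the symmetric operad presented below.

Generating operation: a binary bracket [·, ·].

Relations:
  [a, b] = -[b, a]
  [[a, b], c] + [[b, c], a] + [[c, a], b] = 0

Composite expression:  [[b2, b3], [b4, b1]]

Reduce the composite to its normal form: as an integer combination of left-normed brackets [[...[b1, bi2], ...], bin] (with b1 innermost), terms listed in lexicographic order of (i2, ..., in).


Expand each bracket as ab - ba; the b1-initial words give the coefficients.
Composite bracket: [[b2, b3], [b4, b1]]
Applying ab - ba throughout gives 8 signed words (2^3 = 8).
Words beginning with b1 determine it all:
  sign of b1b4b2b3 is +1, so it contributes +[[[b1, b4], b2], b3]
  sign of b1b4b3b2 is -1, so it contributes -[[[b1, b4], b3], b2]

[[[b1, b4], b2], b3] - [[[b1, b4], b3], b2]


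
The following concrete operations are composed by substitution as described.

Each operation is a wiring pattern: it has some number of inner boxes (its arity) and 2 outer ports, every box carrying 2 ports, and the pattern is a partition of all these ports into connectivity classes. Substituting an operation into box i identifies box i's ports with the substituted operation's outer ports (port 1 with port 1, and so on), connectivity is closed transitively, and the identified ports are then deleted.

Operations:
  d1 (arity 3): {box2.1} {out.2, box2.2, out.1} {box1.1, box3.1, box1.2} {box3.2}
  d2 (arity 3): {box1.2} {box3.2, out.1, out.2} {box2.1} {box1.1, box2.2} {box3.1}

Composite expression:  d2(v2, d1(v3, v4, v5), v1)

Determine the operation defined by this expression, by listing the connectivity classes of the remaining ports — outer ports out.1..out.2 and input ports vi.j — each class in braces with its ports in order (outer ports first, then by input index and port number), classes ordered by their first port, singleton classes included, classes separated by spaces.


{out.1, out.2, v1.2} {v1.1} {v2.1, v4.2} {v2.2} {v3.1, v3.2, v5.1} {v4.1} {v5.2}

After gluing at d2, chains via deleted ports link the v-ports.
stage d1: inputs (v3, v4, v5), connectivity {out.1, out.2, v4.2} {v3.1, v3.2, v5.1} {v4.1} {v5.2}, out.j its boundary
stage d2: inputs (v2, v3, v4, v5, v1), connectivity {out.1, out.2, v1.2} {v1.1} {v2.1, v4.2} {v2.2} {v3.1, v3.2, v5.1} {v4.1} {v5.2}, out.j its boundary


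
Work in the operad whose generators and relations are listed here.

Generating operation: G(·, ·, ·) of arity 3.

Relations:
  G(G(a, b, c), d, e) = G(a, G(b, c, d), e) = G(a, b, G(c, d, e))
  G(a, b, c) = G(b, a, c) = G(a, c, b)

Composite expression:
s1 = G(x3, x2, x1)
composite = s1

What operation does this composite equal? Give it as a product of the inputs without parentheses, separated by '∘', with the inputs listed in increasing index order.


x1 ∘ x2 ∘ x3

Shape and order are irrelevant to G; the x-input set decides.
G(x3, x2, x1) flattens to x3 ∘ x2 ∘ x1
commutativity sorts the factors: x1 ∘ x2 ∘ x3


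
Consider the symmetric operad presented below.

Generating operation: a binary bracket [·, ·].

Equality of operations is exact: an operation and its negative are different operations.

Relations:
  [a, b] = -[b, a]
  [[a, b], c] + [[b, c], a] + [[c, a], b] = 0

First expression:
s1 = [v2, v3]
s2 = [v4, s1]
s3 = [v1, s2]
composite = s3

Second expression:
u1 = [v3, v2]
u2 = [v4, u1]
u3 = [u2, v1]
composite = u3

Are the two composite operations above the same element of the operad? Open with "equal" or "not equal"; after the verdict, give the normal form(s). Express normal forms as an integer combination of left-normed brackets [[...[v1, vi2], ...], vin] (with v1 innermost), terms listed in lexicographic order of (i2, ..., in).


The first expression reduces to -[[[v1, v2], v3], v4] + [[[v1, v3], v2], v4] + [[[v1, v4], v2], v3] - [[[v1, v4], v3], v2]
The second expression reduces to -[[[v1, v2], v3], v4] + [[[v1, v3], v2], v4] + [[[v1, v4], v2], v3] - [[[v1, v4], v3], v2]
The forms coincide; equal.

equal: each reduces to -[[[v1, v2], v3], v4] + [[[v1, v3], v2], v4] + [[[v1, v4], v2], v3] - [[[v1, v4], v3], v2]


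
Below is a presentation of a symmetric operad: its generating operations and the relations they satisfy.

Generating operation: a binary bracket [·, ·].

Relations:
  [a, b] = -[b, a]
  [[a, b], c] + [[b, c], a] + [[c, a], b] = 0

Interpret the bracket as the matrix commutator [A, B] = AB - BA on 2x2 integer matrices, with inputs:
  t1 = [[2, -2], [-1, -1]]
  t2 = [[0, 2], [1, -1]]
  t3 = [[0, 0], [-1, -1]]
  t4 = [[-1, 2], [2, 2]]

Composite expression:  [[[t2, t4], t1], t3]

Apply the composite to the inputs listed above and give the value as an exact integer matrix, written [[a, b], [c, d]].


[t2, t4] = [[2, 8], [-5, -2]]
[[t2, t4], t1] = [[-18, -32], [-11, 18]]
[[[t2, t4], t1], t3] = [[32, 32], [-47, -32]]

[[32, 32], [-47, -32]]


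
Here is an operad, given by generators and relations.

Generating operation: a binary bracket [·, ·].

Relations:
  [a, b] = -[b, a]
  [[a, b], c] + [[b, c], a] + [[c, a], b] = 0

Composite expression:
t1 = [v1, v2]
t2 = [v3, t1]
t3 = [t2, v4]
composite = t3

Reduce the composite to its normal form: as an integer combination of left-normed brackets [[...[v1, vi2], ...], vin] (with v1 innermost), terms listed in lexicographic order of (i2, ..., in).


-[[[v1, v2], v3], v4]

Expand each bracket as ab - ba; the v1-initial words give the coefficients.
Composite bracket: [[v3, [v1, v2]], v4]
Expanding via [a, b] = ab - ba: 8 signed words (2^3 = 8).
Coefficients come from the v1-initial words:
  word v1v2v3v4 has sign -1, contributing -[[[v1, v2], v3], v4]


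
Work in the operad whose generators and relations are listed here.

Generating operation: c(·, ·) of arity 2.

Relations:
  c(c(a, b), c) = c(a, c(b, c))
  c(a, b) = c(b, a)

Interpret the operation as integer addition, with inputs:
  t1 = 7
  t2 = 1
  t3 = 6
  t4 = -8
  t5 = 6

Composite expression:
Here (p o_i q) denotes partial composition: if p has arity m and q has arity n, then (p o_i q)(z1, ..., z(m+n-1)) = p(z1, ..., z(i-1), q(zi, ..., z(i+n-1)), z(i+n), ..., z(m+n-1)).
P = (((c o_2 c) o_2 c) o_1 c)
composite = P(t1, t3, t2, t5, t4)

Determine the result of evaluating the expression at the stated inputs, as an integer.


12

c(t1, t3) = 13
c(t2, t5) = 7
c(c(t2, t5), t4) = -1
c(c(t1, t3), c(c(t2, t5), t4)) = 12


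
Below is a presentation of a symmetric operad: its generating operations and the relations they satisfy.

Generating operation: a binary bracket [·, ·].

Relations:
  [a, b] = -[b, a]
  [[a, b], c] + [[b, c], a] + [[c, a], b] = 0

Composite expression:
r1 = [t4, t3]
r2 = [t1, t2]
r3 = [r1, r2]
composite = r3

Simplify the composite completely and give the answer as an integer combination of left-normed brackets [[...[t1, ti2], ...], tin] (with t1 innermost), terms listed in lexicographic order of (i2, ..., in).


[[[t1, t2], t3], t4] - [[[t1, t2], t4], t3]

Expand each bracket as ab - ba; the t1-initial words give the coefficients.
Composite bracket: [[t4, t3], [t1, t2]]
The bracket unfolds into 8 signed words via [a, b] = ab - ba (2^3 = 8).
The t1-initial words carry the normal form:
  from t1t2t3t4, sign +1: term +[[[t1, t2], t3], t4]
  from t1t2t4t3, sign -1: term -[[[t1, t2], t4], t3]


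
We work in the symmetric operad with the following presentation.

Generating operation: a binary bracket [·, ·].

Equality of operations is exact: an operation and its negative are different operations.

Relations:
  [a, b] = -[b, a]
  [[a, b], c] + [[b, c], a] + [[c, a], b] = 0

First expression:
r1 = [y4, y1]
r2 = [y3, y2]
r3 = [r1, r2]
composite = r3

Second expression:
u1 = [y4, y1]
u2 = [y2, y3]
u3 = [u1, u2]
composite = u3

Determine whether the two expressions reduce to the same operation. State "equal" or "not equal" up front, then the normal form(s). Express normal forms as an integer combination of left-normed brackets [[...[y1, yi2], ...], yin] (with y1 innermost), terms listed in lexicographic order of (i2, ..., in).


The first expression reduces to [[[y1, y4], y2], y3] - [[[y1, y4], y3], y2]
The second expression reduces to -[[[y1, y4], y2], y3] + [[[y1, y4], y3], y2]
They disagree, so not equal.

not equal — first [[[y1, y4], y2], y3] - [[[y1, y4], y3], y2], second -[[[y1, y4], y2], y3] + [[[y1, y4], y3], y2]


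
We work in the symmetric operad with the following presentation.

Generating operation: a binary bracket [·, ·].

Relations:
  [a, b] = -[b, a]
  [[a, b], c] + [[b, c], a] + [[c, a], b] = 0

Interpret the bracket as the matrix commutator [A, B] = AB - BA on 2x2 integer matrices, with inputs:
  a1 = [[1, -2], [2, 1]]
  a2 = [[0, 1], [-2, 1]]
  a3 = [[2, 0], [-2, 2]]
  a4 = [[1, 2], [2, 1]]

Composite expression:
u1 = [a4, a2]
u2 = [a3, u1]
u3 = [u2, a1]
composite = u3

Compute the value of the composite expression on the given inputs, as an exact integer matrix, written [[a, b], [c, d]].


[[48, -16], [-16, -48]]

[a4, a2] = [[-6, 2], [-2, 6]]
[a3, [a4, a2]] = [[4, 0], [24, -4]]
[[a3, [a4, a2]], a1] = [[48, -16], [-16, -48]]


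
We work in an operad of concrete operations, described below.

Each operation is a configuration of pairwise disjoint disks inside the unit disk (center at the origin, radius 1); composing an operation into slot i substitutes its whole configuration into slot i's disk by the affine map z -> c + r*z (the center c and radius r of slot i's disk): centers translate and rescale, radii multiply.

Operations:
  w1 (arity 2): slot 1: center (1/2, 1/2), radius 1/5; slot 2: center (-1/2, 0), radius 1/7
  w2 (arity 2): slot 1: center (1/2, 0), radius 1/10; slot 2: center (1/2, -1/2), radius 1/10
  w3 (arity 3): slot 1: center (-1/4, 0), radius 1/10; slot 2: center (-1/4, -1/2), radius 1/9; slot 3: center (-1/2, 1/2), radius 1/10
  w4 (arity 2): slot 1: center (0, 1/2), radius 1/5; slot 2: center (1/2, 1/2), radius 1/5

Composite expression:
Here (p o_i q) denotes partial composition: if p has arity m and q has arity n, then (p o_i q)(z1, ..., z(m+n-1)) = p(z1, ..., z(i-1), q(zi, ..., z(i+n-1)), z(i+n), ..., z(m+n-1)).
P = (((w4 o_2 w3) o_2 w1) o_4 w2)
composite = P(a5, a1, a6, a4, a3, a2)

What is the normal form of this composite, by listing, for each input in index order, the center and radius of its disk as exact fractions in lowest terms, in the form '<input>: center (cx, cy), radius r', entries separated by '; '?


Below w4, radii multiply path by path; the a-disk centers shift.
input a5: applying the 1 nested substitution gives center (0, 1/2), radius 1/5
input a1: applying the 3 nested substitutions gives center (23/50, 51/100), radius 1/250
input a6: applying the 3 nested substitutions gives center (11/25, 1/2), radius 1/350
input a4: applying the 3 nested substitutions gives center (83/180, 2/5), radius 1/450
input a3: applying the 3 nested substitutions gives center (83/180, 7/18), radius 1/450
input a2: applying the 2 nested substitutions gives center (2/5, 3/5), radius 1/50

a1: center (23/50, 51/100), radius 1/250; a2: center (2/5, 3/5), radius 1/50; a3: center (83/180, 7/18), radius 1/450; a4: center (83/180, 2/5), radius 1/450; a5: center (0, 1/2), radius 1/5; a6: center (11/25, 1/2), radius 1/350


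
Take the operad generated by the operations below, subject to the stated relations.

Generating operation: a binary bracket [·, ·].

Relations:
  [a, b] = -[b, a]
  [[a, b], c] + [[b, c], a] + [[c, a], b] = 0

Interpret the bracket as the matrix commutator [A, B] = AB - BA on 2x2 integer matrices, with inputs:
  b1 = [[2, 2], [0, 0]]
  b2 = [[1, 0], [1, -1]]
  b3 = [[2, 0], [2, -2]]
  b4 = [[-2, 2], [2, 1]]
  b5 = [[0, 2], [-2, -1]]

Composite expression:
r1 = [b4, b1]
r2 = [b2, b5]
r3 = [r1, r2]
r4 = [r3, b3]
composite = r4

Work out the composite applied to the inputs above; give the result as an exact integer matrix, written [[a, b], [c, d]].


[[-144, 288], [360, 144]]

[b4, b1] = [[-4, -10], [4, 4]]
[b2, b5] = [[-2, 4], [5, 2]]
[[b4, b1], [b2, b5]] = [[-66, -72], [24, 66]]
[[[b4, b1], [b2, b5]], b3] = [[-144, 288], [360, 144]]


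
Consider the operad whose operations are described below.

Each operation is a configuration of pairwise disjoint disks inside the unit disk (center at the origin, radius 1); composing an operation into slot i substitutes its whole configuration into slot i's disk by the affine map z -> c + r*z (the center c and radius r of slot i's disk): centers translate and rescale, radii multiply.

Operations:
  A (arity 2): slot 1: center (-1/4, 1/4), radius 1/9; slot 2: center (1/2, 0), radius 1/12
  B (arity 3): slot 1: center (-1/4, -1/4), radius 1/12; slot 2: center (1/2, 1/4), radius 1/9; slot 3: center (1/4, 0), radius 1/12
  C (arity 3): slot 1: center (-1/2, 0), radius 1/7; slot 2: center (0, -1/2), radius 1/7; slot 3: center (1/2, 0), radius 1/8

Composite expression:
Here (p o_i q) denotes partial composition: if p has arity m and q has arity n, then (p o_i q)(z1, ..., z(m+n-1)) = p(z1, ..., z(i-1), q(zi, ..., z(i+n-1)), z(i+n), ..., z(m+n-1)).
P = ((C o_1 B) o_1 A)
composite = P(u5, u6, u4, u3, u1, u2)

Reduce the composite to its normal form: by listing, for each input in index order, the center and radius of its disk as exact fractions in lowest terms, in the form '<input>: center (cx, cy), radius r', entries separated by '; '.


Affine substitution under C: radii multiply and u-centers shift.
input u5: composing its 3 substitution steps yields center (-181/336, -11/336), radius 1/756
input u6: composing its 3 substitution steps yields center (-89/168, -1/28), radius 1/1008
input u4: composing its 2 substitution steps yields center (-3/7, 1/28), radius 1/63
input u3: composing its 2 substitution steps yields center (-13/28, 0), radius 1/84
input u1: composing its 1 substitution step yields center (0, -1/2), radius 1/7
input u2: composing its 1 substitution step yields center (1/2, 0), radius 1/8

u1: center (0, -1/2), radius 1/7; u2: center (1/2, 0), radius 1/8; u3: center (-13/28, 0), radius 1/84; u4: center (-3/7, 1/28), radius 1/63; u5: center (-181/336, -11/336), radius 1/756; u6: center (-89/168, -1/28), radius 1/1008


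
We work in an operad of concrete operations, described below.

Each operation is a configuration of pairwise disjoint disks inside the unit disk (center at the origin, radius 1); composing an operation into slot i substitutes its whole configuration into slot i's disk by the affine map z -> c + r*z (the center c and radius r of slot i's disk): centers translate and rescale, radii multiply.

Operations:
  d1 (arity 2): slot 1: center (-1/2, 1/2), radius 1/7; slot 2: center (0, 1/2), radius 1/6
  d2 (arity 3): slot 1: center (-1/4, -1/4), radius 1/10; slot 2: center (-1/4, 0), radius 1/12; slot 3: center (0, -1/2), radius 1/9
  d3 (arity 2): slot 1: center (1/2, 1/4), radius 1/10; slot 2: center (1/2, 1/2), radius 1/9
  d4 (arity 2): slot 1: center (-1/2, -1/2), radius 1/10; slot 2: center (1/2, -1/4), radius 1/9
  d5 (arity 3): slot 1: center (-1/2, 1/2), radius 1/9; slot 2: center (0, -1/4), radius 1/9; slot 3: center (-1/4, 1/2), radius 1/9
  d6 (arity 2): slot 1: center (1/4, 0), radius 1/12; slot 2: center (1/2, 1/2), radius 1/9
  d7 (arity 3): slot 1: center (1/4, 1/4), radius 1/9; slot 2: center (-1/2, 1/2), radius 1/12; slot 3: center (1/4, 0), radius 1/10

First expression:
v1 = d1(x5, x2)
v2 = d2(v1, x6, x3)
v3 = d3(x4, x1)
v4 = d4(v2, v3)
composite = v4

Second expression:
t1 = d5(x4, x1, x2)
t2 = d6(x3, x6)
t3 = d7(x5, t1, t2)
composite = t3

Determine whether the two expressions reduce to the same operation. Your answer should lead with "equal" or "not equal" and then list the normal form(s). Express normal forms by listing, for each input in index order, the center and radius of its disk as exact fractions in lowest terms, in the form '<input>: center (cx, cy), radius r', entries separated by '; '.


not equal: they reduce to x1: center (5/9, -7/36), radius 1/81; x2: center (-21/40, -13/25), radius 1/600; x3: center (-1/2, -11/20), radius 1/90; x4: center (5/9, -2/9), radius 1/90; x5: center (-53/100, -13/25), radius 1/700; x6: center (-21/40, -1/2), radius 1/120 and x1: center (-1/2, 23/48), radius 1/108; x2: center (-25/48, 13/24), radius 1/108; x3: center (11/40, 0), radius 1/120; x4: center (-13/24, 13/24), radius 1/108; x5: center (1/4, 1/4), radius 1/9; x6: center (3/10, 1/20), radius 1/90


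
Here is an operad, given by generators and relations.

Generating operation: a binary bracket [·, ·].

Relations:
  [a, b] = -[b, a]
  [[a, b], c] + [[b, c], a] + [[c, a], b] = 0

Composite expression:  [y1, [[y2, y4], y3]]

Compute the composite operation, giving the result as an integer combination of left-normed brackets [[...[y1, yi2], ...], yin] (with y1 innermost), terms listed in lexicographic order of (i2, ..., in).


[[[y1, y2], y4], y3] - [[[y1, y3], y2], y4] + [[[y1, y3], y4], y2] - [[[y1, y4], y2], y3]


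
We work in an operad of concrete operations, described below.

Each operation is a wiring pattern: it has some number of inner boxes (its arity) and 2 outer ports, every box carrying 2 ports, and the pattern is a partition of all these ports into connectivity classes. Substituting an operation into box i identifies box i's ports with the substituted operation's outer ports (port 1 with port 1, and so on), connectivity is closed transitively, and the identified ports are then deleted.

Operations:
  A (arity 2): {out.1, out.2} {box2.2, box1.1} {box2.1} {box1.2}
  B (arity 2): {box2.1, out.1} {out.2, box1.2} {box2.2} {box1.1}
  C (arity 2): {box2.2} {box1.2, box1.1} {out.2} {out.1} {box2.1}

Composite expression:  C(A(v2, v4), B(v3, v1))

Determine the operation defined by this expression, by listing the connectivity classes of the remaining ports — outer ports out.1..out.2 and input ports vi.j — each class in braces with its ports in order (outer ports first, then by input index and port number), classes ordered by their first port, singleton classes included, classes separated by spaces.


Substituting into C glues patterns; closure does the rest.
A over (v2, v4) gives {out.1, out.2} {v2.1, v4.2} {v2.2} {v4.1}, out.j being that stage's outer ports
B over (v3, v1) gives {out.1, v1.1} {out.2, v3.2} {v1.2} {v3.1}, out.j being that stage's outer ports
C over (v2, v4, v3, v1) gives {out.1} {out.2} {v1.1} {v1.2} {v2.1, v4.2} {v2.2} {v3.1} {v3.2} {v4.1}, out.j being that stage's outer ports

{out.1} {out.2} {v1.1} {v1.2} {v2.1, v4.2} {v2.2} {v3.1} {v3.2} {v4.1}


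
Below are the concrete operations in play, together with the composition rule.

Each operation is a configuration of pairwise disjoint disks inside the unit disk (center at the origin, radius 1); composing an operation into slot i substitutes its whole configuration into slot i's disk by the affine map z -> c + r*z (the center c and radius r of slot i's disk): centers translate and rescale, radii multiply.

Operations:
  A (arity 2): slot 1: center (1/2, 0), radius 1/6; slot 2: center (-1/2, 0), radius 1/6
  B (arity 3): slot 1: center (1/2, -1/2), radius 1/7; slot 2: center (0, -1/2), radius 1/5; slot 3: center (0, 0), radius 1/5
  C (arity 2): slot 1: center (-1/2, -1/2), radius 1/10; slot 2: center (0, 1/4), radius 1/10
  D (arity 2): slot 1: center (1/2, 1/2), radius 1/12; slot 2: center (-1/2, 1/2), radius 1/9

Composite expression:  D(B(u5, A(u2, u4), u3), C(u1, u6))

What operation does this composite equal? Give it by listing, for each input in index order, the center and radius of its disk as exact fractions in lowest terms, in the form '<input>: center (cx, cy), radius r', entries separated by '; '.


u1: center (-5/9, 4/9), radius 1/90; u2: center (61/120, 11/24), radius 1/360; u3: center (1/2, 1/2), radius 1/60; u4: center (59/120, 11/24), radius 1/360; u5: center (13/24, 11/24), radius 1/84; u6: center (-1/2, 19/36), radius 1/90

Nesting under D composes maps z -> c + r*z down each u-path.
u5 passes through 2 substitutions, ending at center (13/24, 11/24), radius 1/84
u2 passes through 3 substitutions, ending at center (61/120, 11/24), radius 1/360
u4 passes through 3 substitutions, ending at center (59/120, 11/24), radius 1/360
u3 passes through 2 substitutions, ending at center (1/2, 1/2), radius 1/60
u1 passes through 2 substitutions, ending at center (-5/9, 4/9), radius 1/90
u6 passes through 2 substitutions, ending at center (-1/2, 19/36), radius 1/90


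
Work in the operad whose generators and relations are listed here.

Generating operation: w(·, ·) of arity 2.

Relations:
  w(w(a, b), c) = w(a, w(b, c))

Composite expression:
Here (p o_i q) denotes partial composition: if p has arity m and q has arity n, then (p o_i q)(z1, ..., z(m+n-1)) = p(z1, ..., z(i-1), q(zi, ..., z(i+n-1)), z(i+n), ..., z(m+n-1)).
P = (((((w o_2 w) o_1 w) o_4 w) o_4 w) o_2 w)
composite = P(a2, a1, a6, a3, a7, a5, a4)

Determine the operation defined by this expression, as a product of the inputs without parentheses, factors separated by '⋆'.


a2 ⋆ a1 ⋆ a6 ⋆ a3 ⋆ a7 ⋆ a5 ⋆ a4

Key point: w is associative — brackets drop, the a-order remains.
w(a1, a6) flattens to a1 ⋆ a6
w(a2, w(a1, a6)) flattens to a2 ⋆ a1 ⋆ a6
w(a7, a5) flattens to a7 ⋆ a5
w(w(a7, a5), a4) flattens to a7 ⋆ a5 ⋆ a4
w(a3, w(w(a7, a5), a4)) flattens to a3 ⋆ a7 ⋆ a5 ⋆ a4
w(w(a2, w(a1, a6)), w(a3, w(w(a7, a5), a4))) flattens to a2 ⋆ a1 ⋆ a6 ⋆ a3 ⋆ a7 ⋆ a5 ⋆ a4


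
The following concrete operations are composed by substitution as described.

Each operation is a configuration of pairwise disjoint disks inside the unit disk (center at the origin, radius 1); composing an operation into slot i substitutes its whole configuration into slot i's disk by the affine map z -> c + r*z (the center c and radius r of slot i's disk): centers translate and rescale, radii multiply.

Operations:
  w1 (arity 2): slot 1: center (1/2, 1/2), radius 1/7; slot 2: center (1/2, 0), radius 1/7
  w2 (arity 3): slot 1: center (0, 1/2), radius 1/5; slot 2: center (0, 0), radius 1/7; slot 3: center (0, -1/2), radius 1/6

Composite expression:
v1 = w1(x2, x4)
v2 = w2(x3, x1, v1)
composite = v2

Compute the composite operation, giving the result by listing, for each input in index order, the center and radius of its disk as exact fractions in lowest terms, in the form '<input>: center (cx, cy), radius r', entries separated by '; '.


Below w2, radii multiply path by path; the x-disk centers shift.
x3: after 1 affine step, its disk has center (0, 1/2), radius 1/5
x1: after 1 affine step, its disk has center (0, 0), radius 1/7
x2: after 2 affine steps, its disk has center (1/12, -5/12), radius 1/42
x4: after 2 affine steps, its disk has center (1/12, -1/2), radius 1/42

x1: center (0, 0), radius 1/7; x2: center (1/12, -5/12), radius 1/42; x3: center (0, 1/2), radius 1/5; x4: center (1/12, -1/2), radius 1/42


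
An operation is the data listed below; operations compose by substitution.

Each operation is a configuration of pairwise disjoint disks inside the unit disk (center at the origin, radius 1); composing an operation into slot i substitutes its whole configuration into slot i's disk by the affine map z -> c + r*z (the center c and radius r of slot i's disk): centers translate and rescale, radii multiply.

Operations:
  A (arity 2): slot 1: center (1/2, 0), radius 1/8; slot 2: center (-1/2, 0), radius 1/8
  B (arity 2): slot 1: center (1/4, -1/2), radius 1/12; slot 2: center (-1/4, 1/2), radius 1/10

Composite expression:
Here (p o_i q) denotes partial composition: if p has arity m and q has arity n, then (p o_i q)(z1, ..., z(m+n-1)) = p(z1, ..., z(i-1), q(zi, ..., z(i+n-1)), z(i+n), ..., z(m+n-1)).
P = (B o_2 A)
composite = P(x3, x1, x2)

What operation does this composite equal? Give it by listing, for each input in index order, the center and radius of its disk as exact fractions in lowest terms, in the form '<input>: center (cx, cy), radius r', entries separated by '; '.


x1: center (-1/5, 1/2), radius 1/80; x2: center (-3/10, 1/2), radius 1/80; x3: center (1/4, -1/2), radius 1/12

Follow each x-input down from B: c' goes to c + r*c', radius to r*r'.
input x3: composing its 1 substitution step yields center (1/4, -1/2), radius 1/12
input x1: composing its 2 substitution steps yields center (-1/5, 1/2), radius 1/80
input x2: composing its 2 substitution steps yields center (-3/10, 1/2), radius 1/80
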